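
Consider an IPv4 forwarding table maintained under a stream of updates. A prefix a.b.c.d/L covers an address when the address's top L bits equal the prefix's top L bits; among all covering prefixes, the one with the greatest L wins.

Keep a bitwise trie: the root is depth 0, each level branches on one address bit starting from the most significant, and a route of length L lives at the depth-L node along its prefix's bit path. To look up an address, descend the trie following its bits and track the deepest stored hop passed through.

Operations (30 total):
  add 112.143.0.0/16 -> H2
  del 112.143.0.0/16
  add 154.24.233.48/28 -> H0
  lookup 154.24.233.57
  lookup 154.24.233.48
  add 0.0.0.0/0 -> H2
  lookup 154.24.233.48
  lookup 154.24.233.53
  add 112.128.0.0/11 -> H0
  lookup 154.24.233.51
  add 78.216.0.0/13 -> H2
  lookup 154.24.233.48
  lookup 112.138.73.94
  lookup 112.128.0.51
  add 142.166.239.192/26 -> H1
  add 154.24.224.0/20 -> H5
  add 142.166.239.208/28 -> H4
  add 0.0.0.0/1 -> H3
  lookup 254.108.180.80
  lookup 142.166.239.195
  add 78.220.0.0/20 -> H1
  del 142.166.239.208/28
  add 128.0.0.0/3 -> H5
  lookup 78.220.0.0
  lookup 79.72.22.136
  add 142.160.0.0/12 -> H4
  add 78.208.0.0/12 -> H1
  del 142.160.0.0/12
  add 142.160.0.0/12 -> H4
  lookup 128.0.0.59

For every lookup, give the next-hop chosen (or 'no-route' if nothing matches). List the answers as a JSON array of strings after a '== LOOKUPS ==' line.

Process each operation:
  add 112.143.0.0/16 -> H2 at depth 16
  - 112.143.0.0/16 clear@16
  add 154.24.233.48/28 -> H0 at depth 28
  ? 154.24.233.57  path d0:-→d1:-→d2:-→d3:-→d4:-→d5:-→d6:-→d7:-→d8:-→d9:-→d10:-→d11:-→d12:-→d13:-→d14:-→d15:-→d16:-→d17:-→d18:-→d19:-→d20:-→d21:-→d22:-→d23:-→d24:-→d25:-→d26:-→d27:-→d28:H0  best=H0
  ? 154.24.233.48  path d0:-→d1:-→d2:-→d3:-→d4:-→d5:-→d6:-→d7:-→d8:-→d9:-→d10:-→d11:-→d12:-→d13:-→d14:-→d15:-→d16:-→d17:-→d18:-→d19:-→d20:-→d21:-→d22:-→d23:-→d24:-→d25:-→d26:-→d27:-→d28:H0  best=H0
  add 0.0.0.0/0 -> H2 at depth 0
  ? 154.24.233.48  path d0:H2→d1:-→d2:-→d3:-→d4:-→d5:-→d6:-→d7:-→d8:-→d9:-→d10:-→d11:-→d12:-→d13:-→d14:-→d15:-→d16:-→d17:-→d18:-→d19:-→d20:-→d21:-→d22:-→d23:-→d24:-→d25:-→d26:-→d27:-→d28:H0  best=H0
  ? 154.24.233.53  path d0:H2→d1:-→d2:-→d3:-→d4:-→d5:-→d6:-→d7:-→d8:-→d9:-→d10:-→d11:-→d12:-→d13:-→d14:-→d15:-→d16:-→d17:-→d18:-→d19:-→d20:-→d21:-→d22:-→d23:-→d24:-→d25:-→d26:-→d27:-→d28:H0  best=H0
  add 112.128.0.0/11 -> H0 at depth 11
  ? 154.24.233.51  path d0:H2→d1:-→d2:-→d3:-→d4:-→d5:-→d6:-→d7:-→d8:-→d9:-→d10:-→d11:-→d12:-→d13:-→d14:-→d15:-→d16:-→d17:-→d18:-→d19:-→d20:-→d21:-→d22:-→d23:-→d24:-→d25:-→d26:-→d27:-→d28:H0  best=H0
  add 78.216.0.0/13 -> H2 at depth 13
  ? 154.24.233.48  path d0:H2→d1:-→d2:-→d3:-→d4:-→d5:-→d6:-→d7:-→d8:-→d9:-→d10:-→d11:-→d12:-→d13:-→d14:-→d15:-→d16:-→d17:-→d18:-→d19:-→d20:-→d21:-→d22:-→d23:-→d24:-→d25:-→d26:-→d27:-→d28:H0  best=H0
  ? 112.138.73.94  path d0:H2→d1:-→d2:-→d3:-→d4:-→d5:-→d6:-→d7:-→d8:-→d9:-→d10:-→d11:H0→d12:-→d13:-  best=H0
  ? 112.128.0.51  path d0:H2→d1:-→d2:-→d3:-→d4:-→d5:-→d6:-→d7:-→d8:-→d9:-→d10:-→d11:H0→d12:-  best=H0
  add 142.166.239.192/26 -> H1 at depth 26
  add 154.24.224.0/20 -> H5 at depth 20
  add 142.166.239.208/28 -> H4 at depth 28
  add 0.0.0.0/1 -> H3 at depth 1
  ? 254.108.180.80  path d0:H2→d1:-  best=H2
  ? 142.166.239.195  path d0:H2→d1:-→d2:-→d3:-→d4:-→d5:-→d6:-→d7:-→d8:-→d9:-→d10:-→d11:-→d12:-→d13:-→d14:-→d15:-→d16:-→d17:-→d18:-→d19:-→d20:-→d21:-→d22:-→d23:-→d24:-→d25:-→d26:H1→d27:-  best=H1
  add 78.220.0.0/20 -> H1 at depth 20
  - 142.166.239.208/28 clear@28
  add 128.0.0.0/3 -> H5 at depth 3
  ? 78.220.0.0  path d0:H2→d1:H3→d2:-→d3:-→d4:-→d5:-→d6:-→d7:-→d8:-→d9:-→d10:-→d11:-→d12:-→d13:H2→d14:-→d15:-→d16:-→d17:-→d18:-→d19:-→d20:H1  best=H1
  ? 79.72.22.136  path d0:H2→d1:H3→d2:-→d3:-→d4:-→d5:-→d6:-→d7:-  best=H3
  add 142.160.0.0/12 -> H4 at depth 12
  add 78.208.0.0/12 -> H1 at depth 12
  - 142.160.0.0/12 clear@12
  add 142.160.0.0/12 -> H4 at depth 12
  ? 128.0.0.59  path d0:H2→d1:-→d2:-→d3:H5→d4:-  best=H5

== LOOKUPS ==
["H0","H0","H0","H0","H0","H0","H0","H0","H2","H1","H1","H3","H5"]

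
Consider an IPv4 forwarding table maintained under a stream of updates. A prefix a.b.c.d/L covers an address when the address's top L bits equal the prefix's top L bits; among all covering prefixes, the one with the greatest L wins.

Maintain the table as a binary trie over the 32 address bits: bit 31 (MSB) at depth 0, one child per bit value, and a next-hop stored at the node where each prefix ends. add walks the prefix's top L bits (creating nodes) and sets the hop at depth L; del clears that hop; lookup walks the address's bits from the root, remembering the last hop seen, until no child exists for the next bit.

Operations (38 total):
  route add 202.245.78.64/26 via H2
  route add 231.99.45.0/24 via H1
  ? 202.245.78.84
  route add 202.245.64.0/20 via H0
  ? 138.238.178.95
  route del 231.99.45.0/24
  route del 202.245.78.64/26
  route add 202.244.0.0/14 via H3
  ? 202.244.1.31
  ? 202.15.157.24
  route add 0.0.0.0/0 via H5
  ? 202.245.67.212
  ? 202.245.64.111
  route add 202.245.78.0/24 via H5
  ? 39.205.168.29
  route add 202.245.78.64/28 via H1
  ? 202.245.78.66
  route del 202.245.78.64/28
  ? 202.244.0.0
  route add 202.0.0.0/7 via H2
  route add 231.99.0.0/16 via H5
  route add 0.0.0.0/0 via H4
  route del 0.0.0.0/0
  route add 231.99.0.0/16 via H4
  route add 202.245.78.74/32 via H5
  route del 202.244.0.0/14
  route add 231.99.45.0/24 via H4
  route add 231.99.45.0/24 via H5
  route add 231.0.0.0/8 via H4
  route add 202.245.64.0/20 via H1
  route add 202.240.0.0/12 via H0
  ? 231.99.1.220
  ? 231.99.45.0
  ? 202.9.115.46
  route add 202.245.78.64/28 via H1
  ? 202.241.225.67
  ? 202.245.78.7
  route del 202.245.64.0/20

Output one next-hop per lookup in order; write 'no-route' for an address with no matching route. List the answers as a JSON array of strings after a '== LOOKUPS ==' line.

Trace:
  add 202.245.78.64/26 -> H2 at depth 26
  add 231.99.45.0/24 -> H1 at depth 24
  lookup 202.245.78.84: bits 11001010111101010100111001 walk d0:-→d1:-→d2:-→d3:-→d4:-→d5:-→d6:-→d7:-→d8:-→d9:-→d10:-→d11:-→d12:-→d13:-→d14:-→d15:-→d16:-→d17:-→d18:-→d19:-→d20:-→d21:-→d22:-→d23:-→d24:-→d25:-→d26:H2 -> H2
  add 202.245.64.0/20 -> H0 at depth 20
  lookup 138.238.178.95: bits 1 walk d0:-→d1:- -> no-route
  del 231.99.45.0/24 (clear depth 24)
  del 202.245.78.64/26 (clear depth 26)
  add 202.244.0.0/14 -> H3 at depth 14
  lookup 202.244.1.31: bits 110010101111010 walk d0:-→d1:-→d2:-→d3:-→d4:-→d5:-→d6:-→d7:-→d8:-→d9:-→d10:-→d11:-→d12:-→d13:-→d14:H3→d15:- -> H3
  lookup 202.15.157.24: bits 11001010 walk d0:-→d1:-→d2:-→d3:-→d4:-→d5:-→d6:-→d7:-→d8:- -> no-route
  add 0.0.0.0/0 -> H5 at depth 0
  lookup 202.245.67.212: bits 11001010111101010100 walk d0:H5→d1:-→d2:-→d3:-→d4:-→d5:-→d6:-→d7:-→d8:-→d9:-→d10:-→d11:-→d12:-→d13:-→d14:H3→d15:-→d16:-→d17:-→d18:-→d19:-→d20:H0 -> H0
  lookup 202.245.64.111: bits 11001010111101010100 walk d0:H5→d1:-→d2:-→d3:-→d4:-→d5:-→d6:-→d7:-→d8:-→d9:-→d10:-→d11:-→d12:-→d13:-→d14:H3→d15:-→d16:-→d17:-→d18:-→d19:-→d20:H0 -> H0
  add 202.245.78.0/24 -> H5 at depth 24
  lookup 39.205.168.29: bits ε walk d0:H5 -> H5
  add 202.245.78.64/28 -> H1 at depth 28
  lookup 202.245.78.66: bits 1100101011110101010011100100 walk d0:H5→d1:-→d2:-→d3:-→d4:-→d5:-→d6:-→d7:-→d8:-→d9:-→d10:-→d11:-→d12:-→d13:-→d14:H3→d15:-→d16:-→d17:-→d18:-→d19:-→d20:H0→d21:-→d22:-→d23:-→d24:H5→d25:-→d26:-→d27:-→d28:H1 -> H1
  del 202.245.78.64/28 (clear depth 28)
  lookup 202.244.0.0: bits 110010101111010 walk d0:H5→d1:-→d2:-→d3:-→d4:-→d5:-→d6:-→d7:-→d8:-→d9:-→d10:-→d11:-→d12:-→d13:-→d14:H3→d15:- -> H3
  add 202.0.0.0/7 -> H2 at depth 7
  add 231.99.0.0/16 -> H5 at depth 16
  add 0.0.0.0/0 -> H4 at depth 0
  del 0.0.0.0/0 (clear depth 0)
  add 231.99.0.0/16 -> H4 at depth 16
  add 202.245.78.74/32 -> H5 at depth 32
  del 202.244.0.0/14 (clear depth 14)
  add 231.99.45.0/24 -> H4 at depth 24
  add 231.99.45.0/24 -> H5 at depth 24
  add 231.0.0.0/8 -> H4 at depth 8
  add 202.245.64.0/20 -> H1 at depth 20
  add 202.240.0.0/12 -> H0 at depth 12
  lookup 231.99.1.220: bits 111001110110001100 walk d0:-→d1:-→d2:-→d3:-→d4:-→d5:-→d6:-→d7:-→d8:H4→d9:-→d10:-→d11:-→d12:-→d13:-→d14:-→d15:-→d16:H4→d17:-→d18:- -> H4
  lookup 231.99.45.0: bits 111001110110001100101101 walk d0:-→d1:-→d2:-→d3:-→d4:-→d5:-→d6:-→d7:-→d8:H4→d9:-→d10:-→d11:-→d12:-→d13:-→d14:-→d15:-→d16:H4→d17:-→d18:-→d19:-→d20:-→d21:-→d22:-→d23:-→d24:H5 -> H5
  lookup 202.9.115.46: bits 11001010 walk d0:-→d1:-→d2:-→d3:-→d4:-→d5:-→d6:-→d7:H2→d8:- -> H2
  add 202.245.78.64/28 -> H1 at depth 28
  lookup 202.241.225.67: bits 1100101011110 walk d0:-→d1:-→d2:-→d3:-→d4:-→d5:-→d6:-→d7:H2→d8:-→d9:-→d10:-→d11:-→d12:H0→d13:- -> H0
  lookup 202.245.78.7: bits 1100101011110101010011100 walk d0:-→d1:-→d2:-→d3:-→d4:-→d5:-→d6:-→d7:H2→d8:-→d9:-→d10:-→d11:-→d12:H0→d13:-→d14:-→d15:-→d16:-→d17:-→d18:-→d19:-→d20:H1→d21:-→d22:-→d23:-→d24:H5→d25:- -> H5
  del 202.245.64.0/20 (clear depth 20)

== LOOKUPS ==
["H2","no-route","H3","no-route","H0","H0","H5","H1","H3","H4","H5","H2","H0","H5"]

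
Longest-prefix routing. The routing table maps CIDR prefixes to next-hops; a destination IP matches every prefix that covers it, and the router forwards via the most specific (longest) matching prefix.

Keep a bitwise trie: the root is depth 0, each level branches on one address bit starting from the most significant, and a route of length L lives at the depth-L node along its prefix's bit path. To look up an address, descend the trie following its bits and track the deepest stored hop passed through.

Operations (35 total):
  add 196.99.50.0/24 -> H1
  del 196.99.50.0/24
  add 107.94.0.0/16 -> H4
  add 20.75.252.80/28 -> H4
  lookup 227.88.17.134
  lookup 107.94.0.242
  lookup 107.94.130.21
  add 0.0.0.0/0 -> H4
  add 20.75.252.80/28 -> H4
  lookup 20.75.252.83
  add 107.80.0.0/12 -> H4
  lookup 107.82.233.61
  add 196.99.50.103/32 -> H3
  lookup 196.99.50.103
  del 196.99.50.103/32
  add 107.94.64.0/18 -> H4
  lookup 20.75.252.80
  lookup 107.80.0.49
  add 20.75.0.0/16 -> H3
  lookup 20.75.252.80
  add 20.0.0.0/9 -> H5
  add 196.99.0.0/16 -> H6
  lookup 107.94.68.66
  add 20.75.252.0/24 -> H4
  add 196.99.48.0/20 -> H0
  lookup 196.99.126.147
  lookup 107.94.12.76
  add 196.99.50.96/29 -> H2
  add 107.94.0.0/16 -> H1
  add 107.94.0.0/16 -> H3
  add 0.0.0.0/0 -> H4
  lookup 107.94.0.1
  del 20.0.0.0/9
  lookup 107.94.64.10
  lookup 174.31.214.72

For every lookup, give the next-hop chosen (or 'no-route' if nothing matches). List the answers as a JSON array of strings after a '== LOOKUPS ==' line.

Process each operation:
  add 196.99.50.0/24 -> H1 at depth 24
  del 196.99.50.0/24 (clear depth 24)
  add 107.94.0.0/16 -> H4 at depth 16
  add 20.75.252.80/28 -> H4 at depth 28
  Q 227.88.17.134: descend 11 ; hops seen [∅] ; pick no-route
  Q 107.94.0.242: descend 0110101101011110 ; hops seen [H4] ; pick H4
  Q 107.94.130.21: descend 0110101101011110 ; hops seen [H4] ; pick H4
  add 0.0.0.0/0 -> H4 at depth 0
  add 20.75.252.80/28 -> H4 at depth 28
  Q 20.75.252.83: descend 0001010001001011111111000101 ; hops seen [H4,H4] ; pick H4
  add 107.80.0.0/12 -> H4 at depth 12
  Q 107.82.233.61: descend 011010110101 ; hops seen [H4,H4] ; pick H4
  add 196.99.50.103/32 -> H3 at depth 32
  Q 196.99.50.103: descend 11000100011000110011001001100111 ; hops seen [H4,H3] ; pick H3
  del 196.99.50.103/32 (clear depth 32)
  add 107.94.64.0/18 -> H4 at depth 18
  Q 20.75.252.80: descend 0001010001001011111111000101 ; hops seen [H4,H4] ; pick H4
  Q 107.80.0.49: descend 011010110101 ; hops seen [H4,H4] ; pick H4
  add 20.75.0.0/16 -> H3 at depth 16
  Q 20.75.252.80: descend 0001010001001011111111000101 ; hops seen [H4,H3,H4] ; pick H4
  add 20.0.0.0/9 -> H5 at depth 9
  add 196.99.0.0/16 -> H6 at depth 16
  Q 107.94.68.66: descend 011010110101111001 ; hops seen [H4,H4,H4,H4] ; pick H4
  add 20.75.252.0/24 -> H4 at depth 24
  add 196.99.48.0/20 -> H0 at depth 20
  Q 196.99.126.147: descend 11000100011000110 ; hops seen [H4,H6] ; pick H6
  Q 107.94.12.76: descend 01101011010111100 ; hops seen [H4,H4,H4] ; pick H4
  add 196.99.50.96/29 -> H2 at depth 29
  add 107.94.0.0/16 -> H1 at depth 16
  add 107.94.0.0/16 -> H3 at depth 16
  add 0.0.0.0/0 -> H4 at depth 0
  Q 107.94.0.1: descend 01101011010111100 ; hops seen [H4,H4,H3] ; pick H3
  del 20.0.0.0/9 (clear depth 9)
  Q 107.94.64.10: descend 011010110101111001 ; hops seen [H4,H4,H3,H4] ; pick H4
  Q 174.31.214.72: descend 1 ; hops seen [H4] ; pick H4

== LOOKUPS ==
["no-route","H4","H4","H4","H4","H3","H4","H4","H4","H4","H6","H4","H3","H4","H4"]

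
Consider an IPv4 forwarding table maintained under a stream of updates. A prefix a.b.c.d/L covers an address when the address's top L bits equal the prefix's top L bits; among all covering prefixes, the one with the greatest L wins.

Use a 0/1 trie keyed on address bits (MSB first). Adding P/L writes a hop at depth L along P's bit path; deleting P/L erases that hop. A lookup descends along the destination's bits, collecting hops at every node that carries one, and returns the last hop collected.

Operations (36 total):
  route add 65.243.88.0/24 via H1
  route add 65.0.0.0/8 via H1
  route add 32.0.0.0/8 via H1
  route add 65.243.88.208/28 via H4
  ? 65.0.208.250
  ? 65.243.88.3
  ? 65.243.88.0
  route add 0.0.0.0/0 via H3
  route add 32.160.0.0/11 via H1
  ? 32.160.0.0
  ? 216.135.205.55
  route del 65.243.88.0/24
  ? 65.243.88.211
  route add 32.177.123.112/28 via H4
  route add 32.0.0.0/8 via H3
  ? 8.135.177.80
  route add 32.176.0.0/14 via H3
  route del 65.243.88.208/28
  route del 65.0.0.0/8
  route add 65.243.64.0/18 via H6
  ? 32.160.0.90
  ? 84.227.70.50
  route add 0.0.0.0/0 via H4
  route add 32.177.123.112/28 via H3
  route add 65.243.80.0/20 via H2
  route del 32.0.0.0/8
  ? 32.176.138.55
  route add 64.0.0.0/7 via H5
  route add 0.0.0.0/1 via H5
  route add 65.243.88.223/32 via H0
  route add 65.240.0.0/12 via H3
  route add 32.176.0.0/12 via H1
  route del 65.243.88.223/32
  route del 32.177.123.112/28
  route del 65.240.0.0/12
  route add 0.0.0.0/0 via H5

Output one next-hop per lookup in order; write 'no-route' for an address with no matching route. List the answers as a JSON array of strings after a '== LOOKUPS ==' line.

Process each operation:
  add 65.243.88.0/24 -> H1 at depth 24
  add 65.0.0.0/8 -> H1 at depth 8
  add 32.0.0.0/8 -> H1 at depth 8
  add 65.243.88.208/28 -> H4 at depth 28
  Q 65.0.208.250: descend 01000001 ; hops seen [H1] ; pick H1
  Q 65.243.88.3: descend 010000011111001101011000 ; hops seen [H1,H1] ; pick H1
  Q 65.243.88.0: descend 010000011111001101011000 ; hops seen [H1,H1] ; pick H1
  add 0.0.0.0/0 -> H3 at depth 0
  add 32.160.0.0/11 -> H1 at depth 11
  Q 32.160.0.0: descend 00100000101 ; hops seen [H3,H1,H1] ; pick H1
  Q 216.135.205.55: descend ε ; hops seen [H3] ; pick H3
  del 65.243.88.0/24 (clear depth 24)
  Q 65.243.88.211: descend 0100000111110011010110001101 ; hops seen [H3,H1,H4] ; pick H4
  add 32.177.123.112/28 -> H4 at depth 28
  add 32.0.0.0/8 -> H3 at depth 8
  Q 8.135.177.80: descend 00 ; hops seen [H3] ; pick H3
  add 32.176.0.0/14 -> H3 at depth 14
  del 65.243.88.208/28 (clear depth 28)
  del 65.0.0.0/8 (clear depth 8)
  add 65.243.64.0/18 -> H6 at depth 18
  Q 32.160.0.90: descend 00100000101 ; hops seen [H3,H3,H1] ; pick H1
  Q 84.227.70.50: descend 010 ; hops seen [H3] ; pick H3
  add 0.0.0.0/0 -> H4 at depth 0
  add 32.177.123.112/28 -> H3 at depth 28
  add 65.243.80.0/20 -> H2 at depth 20
  del 32.0.0.0/8 (clear depth 8)
  Q 32.176.138.55: descend 001000001011000 ; hops seen [H4,H1,H3] ; pick H3
  add 64.0.0.0/7 -> H5 at depth 7
  add 0.0.0.0/1 -> H5 at depth 1
  add 65.243.88.223/32 -> H0 at depth 32
  add 65.240.0.0/12 -> H3 at depth 12
  add 32.176.0.0/12 -> H1 at depth 12
  del 65.243.88.223/32 (clear depth 32)
  del 32.177.123.112/28 (clear depth 28)
  del 65.240.0.0/12 (clear depth 12)
  add 0.0.0.0/0 -> H5 at depth 0

== LOOKUPS ==
["H1","H1","H1","H1","H3","H4","H3","H1","H3","H3"]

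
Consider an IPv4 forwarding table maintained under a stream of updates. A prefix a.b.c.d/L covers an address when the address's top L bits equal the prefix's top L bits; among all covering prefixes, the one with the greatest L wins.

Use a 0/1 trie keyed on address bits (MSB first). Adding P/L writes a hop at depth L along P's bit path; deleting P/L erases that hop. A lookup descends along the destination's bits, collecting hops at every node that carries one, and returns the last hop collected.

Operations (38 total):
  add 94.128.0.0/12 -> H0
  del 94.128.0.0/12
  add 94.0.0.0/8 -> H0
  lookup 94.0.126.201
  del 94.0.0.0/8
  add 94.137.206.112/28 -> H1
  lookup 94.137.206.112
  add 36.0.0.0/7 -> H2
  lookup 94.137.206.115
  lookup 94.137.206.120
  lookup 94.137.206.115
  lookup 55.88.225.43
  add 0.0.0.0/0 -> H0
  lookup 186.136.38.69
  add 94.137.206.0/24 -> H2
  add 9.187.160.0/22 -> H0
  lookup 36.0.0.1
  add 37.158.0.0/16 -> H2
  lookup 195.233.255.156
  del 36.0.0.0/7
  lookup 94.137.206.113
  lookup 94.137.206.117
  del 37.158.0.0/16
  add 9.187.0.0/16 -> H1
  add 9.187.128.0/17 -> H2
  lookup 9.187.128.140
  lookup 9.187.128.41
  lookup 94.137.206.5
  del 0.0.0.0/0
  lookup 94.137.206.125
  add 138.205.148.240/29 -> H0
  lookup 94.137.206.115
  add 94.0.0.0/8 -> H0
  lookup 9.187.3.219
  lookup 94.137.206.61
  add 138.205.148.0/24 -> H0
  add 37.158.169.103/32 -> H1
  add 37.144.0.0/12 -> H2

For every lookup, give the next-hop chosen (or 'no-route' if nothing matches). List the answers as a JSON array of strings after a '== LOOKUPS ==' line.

Process each operation:
  add 94.128.0.0/12 -> H0 at depth 12
  - 94.128.0.0/12 clear@12
  add 94.0.0.0/8 -> H0 at depth 8
  Q 94.0.126.201: descend 01011110 ; hops seen [H0] ; pick H0
  - 94.0.0.0/8 clear@8
  add 94.137.206.112/28 -> H1 at depth 28
  Q 94.137.206.112: descend 0101111010001001110011100111 ; hops seen [H1] ; pick H1
  add 36.0.0.0/7 -> H2 at depth 7
  Q 94.137.206.115: descend 0101111010001001110011100111 ; hops seen [H1] ; pick H1
  Q 94.137.206.120: descend 0101111010001001110011100111 ; hops seen [H1] ; pick H1
  Q 94.137.206.115: descend 0101111010001001110011100111 ; hops seen [H1] ; pick H1
  Q 55.88.225.43: descend 001 ; hops seen [∅] ; pick no-route
  add 0.0.0.0/0 -> H0 at depth 0
  Q 186.136.38.69: descend ε ; hops seen [H0] ; pick H0
  add 94.137.206.0/24 -> H2 at depth 24
  add 9.187.160.0/22 -> H0 at depth 22
  Q 36.0.0.1: descend 0010010 ; hops seen [H0,H2] ; pick H2
  add 37.158.0.0/16 -> H2 at depth 16
  Q 195.233.255.156: descend ε ; hops seen [H0] ; pick H0
  - 36.0.0.0/7 clear@7
  Q 94.137.206.113: descend 0101111010001001110011100111 ; hops seen [H0,H2,H1] ; pick H1
  Q 94.137.206.117: descend 0101111010001001110011100111 ; hops seen [H0,H2,H1] ; pick H1
  - 37.158.0.0/16 clear@16
  add 9.187.0.0/16 -> H1 at depth 16
  add 9.187.128.0/17 -> H2 at depth 17
  Q 9.187.128.140: descend 000010011011101110 ; hops seen [H0,H1,H2] ; pick H2
  Q 9.187.128.41: descend 000010011011101110 ; hops seen [H0,H1,H2] ; pick H2
  Q 94.137.206.5: descend 0101111010001001110011100 ; hops seen [H0,H2] ; pick H2
  - 0.0.0.0/0 clear@0
  Q 94.137.206.125: descend 0101111010001001110011100111 ; hops seen [H2,H1] ; pick H1
  add 138.205.148.240/29 -> H0 at depth 29
  Q 94.137.206.115: descend 0101111010001001110011100111 ; hops seen [H2,H1] ; pick H1
  add 94.0.0.0/8 -> H0 at depth 8
  Q 9.187.3.219: descend 0000100110111011 ; hops seen [H1] ; pick H1
  Q 94.137.206.61: descend 0101111010001001110011100 ; hops seen [H0,H2] ; pick H2
  add 138.205.148.0/24 -> H0 at depth 24
  add 37.158.169.103/32 -> H1 at depth 32
  add 37.144.0.0/12 -> H2 at depth 12

== LOOKUPS ==
["H0","H1","H1","H1","H1","no-route","H0","H2","H0","H1","H1","H2","H2","H2","H1","H1","H1","H2"]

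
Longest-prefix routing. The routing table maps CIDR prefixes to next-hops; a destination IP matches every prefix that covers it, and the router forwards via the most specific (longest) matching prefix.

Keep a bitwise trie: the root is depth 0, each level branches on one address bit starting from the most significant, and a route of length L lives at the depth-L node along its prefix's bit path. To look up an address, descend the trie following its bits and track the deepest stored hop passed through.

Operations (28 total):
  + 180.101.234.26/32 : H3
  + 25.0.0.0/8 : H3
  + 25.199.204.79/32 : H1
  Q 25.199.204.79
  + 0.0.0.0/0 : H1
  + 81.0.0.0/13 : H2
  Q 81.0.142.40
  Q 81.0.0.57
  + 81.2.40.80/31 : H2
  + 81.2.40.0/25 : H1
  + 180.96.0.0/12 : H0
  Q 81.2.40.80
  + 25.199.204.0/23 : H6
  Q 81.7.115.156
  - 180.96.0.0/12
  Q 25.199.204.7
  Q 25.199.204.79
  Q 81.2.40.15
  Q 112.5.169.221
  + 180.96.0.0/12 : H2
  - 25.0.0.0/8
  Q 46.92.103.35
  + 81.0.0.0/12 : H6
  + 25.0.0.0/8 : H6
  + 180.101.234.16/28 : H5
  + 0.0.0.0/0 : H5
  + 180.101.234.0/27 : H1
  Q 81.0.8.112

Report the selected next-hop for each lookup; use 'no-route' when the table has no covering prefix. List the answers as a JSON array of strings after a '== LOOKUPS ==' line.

Process each operation:
  + 180.101.234.26/32 (H3) depth=32
  + 25.0.0.0/8 (H3) depth=8
  + 25.199.204.79/32 (H1) depth=32
  Q 25.199.204.79: descend 00011001110001111100110001001111 ; hops seen [H3,H1] ; pick H1
  + 0.0.0.0/0 (H1) depth=0
  + 81.0.0.0/13 (H2) depth=13
  Q 81.0.142.40: descend 0101000100000 ; hops seen [H1,H2] ; pick H2
  Q 81.0.0.57: descend 0101000100000 ; hops seen [H1,H2] ; pick H2
  + 81.2.40.80/31 (H2) depth=31
  + 81.2.40.0/25 (H1) depth=25
  + 180.96.0.0/12 (H0) depth=12
  Q 81.2.40.80: descend 0101000100000010001010000101000 ; hops seen [H1,H2,H1,H2] ; pick H2
  + 25.199.204.0/23 (H6) depth=23
  Q 81.7.115.156: descend 0101000100000 ; hops seen [H1,H2] ; pick H2
  - 180.96.0.0/12 clear@12
  Q 25.199.204.7: descend 0001100111000111110011000 ; hops seen [H1,H3,H6] ; pick H6
  Q 25.199.204.79: descend 00011001110001111100110001001111 ; hops seen [H1,H3,H6,H1] ; pick H1
  Q 81.2.40.15: descend 0101000100000010001010000 ; hops seen [H1,H2,H1] ; pick H1
  Q 112.5.169.221: descend 01 ; hops seen [H1] ; pick H1
  + 180.96.0.0/12 (H2) depth=12
  - 25.0.0.0/8 clear@8
  Q 46.92.103.35: descend 00 ; hops seen [H1] ; pick H1
  + 81.0.0.0/12 (H6) depth=12
  + 25.0.0.0/8 (H6) depth=8
  + 180.101.234.16/28 (H5) depth=28
  + 0.0.0.0/0 (H5) depth=0
  + 180.101.234.0/27 (H1) depth=27
  Q 81.0.8.112: descend 01010001000000 ; hops seen [H5,H6,H2] ; pick H2

== LOOKUPS ==
["H1","H2","H2","H2","H2","H6","H1","H1","H1","H1","H2"]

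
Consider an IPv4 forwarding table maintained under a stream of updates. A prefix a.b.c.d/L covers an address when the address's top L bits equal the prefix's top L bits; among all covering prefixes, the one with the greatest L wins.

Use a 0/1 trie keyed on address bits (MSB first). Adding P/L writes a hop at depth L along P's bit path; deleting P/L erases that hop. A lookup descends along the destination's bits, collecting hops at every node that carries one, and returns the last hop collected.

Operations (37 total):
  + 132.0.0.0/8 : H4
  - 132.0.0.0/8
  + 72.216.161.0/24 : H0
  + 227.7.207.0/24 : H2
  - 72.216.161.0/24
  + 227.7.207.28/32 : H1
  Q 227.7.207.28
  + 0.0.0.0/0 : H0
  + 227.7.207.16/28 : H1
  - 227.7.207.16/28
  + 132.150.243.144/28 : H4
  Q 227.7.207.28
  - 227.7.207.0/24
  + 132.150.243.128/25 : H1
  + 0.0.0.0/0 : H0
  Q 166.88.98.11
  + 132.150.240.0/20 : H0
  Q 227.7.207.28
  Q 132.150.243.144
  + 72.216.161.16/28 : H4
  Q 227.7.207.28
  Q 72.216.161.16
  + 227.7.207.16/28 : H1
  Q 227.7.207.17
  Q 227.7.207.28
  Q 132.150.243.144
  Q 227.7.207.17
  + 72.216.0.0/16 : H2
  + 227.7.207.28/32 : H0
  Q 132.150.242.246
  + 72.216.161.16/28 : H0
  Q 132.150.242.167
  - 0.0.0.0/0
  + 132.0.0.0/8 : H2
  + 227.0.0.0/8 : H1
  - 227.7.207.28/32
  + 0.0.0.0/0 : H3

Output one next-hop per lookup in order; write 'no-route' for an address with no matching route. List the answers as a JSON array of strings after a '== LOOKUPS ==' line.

Apply in order:
  + 132.0.0.0/8 (H4) depth=8
  del 132.0.0.0/8 (clear depth 8)
  + 72.216.161.0/24 (H0) depth=24
  + 227.7.207.0/24 (H2) depth=24
  del 72.216.161.0/24 (clear depth 24)
  + 227.7.207.28/32 (H1) depth=32
  Q 227.7.207.28: descend 11100011000001111100111100011100 ; hops seen [H2,H1] ; pick H1
  + 0.0.0.0/0 (H0) depth=0
  + 227.7.207.16/28 (H1) depth=28
  del 227.7.207.16/28 (clear depth 28)
  + 132.150.243.144/28 (H4) depth=28
  Q 227.7.207.28: descend 11100011000001111100111100011100 ; hops seen [H0,H2,H1] ; pick H1
  del 227.7.207.0/24 (clear depth 24)
  + 132.150.243.128/25 (H1) depth=25
  + 0.0.0.0/0 (H0) depth=0
  Q 166.88.98.11: descend 10 ; hops seen [H0] ; pick H0
  + 132.150.240.0/20 (H0) depth=20
  Q 227.7.207.28: descend 11100011000001111100111100011100 ; hops seen [H0,H1] ; pick H1
  Q 132.150.243.144: descend 1000010010010110111100111001 ; hops seen [H0,H0,H1,H4] ; pick H4
  + 72.216.161.16/28 (H4) depth=28
  Q 227.7.207.28: descend 11100011000001111100111100011100 ; hops seen [H0,H1] ; pick H1
  Q 72.216.161.16: descend 0100100011011000101000010001 ; hops seen [H0,H4] ; pick H4
  + 227.7.207.16/28 (H1) depth=28
  Q 227.7.207.17: descend 1110001100000111110011110001 ; hops seen [H0,H1] ; pick H1
  Q 227.7.207.28: descend 11100011000001111100111100011100 ; hops seen [H0,H1,H1] ; pick H1
  Q 132.150.243.144: descend 1000010010010110111100111001 ; hops seen [H0,H0,H1,H4] ; pick H4
  Q 227.7.207.17: descend 1110001100000111110011110001 ; hops seen [H0,H1] ; pick H1
  + 72.216.0.0/16 (H2) depth=16
  + 227.7.207.28/32 (H0) depth=32
  Q 132.150.242.246: descend 10000100100101101111001 ; hops seen [H0,H0] ; pick H0
  + 72.216.161.16/28 (H0) depth=28
  Q 132.150.242.167: descend 10000100100101101111001 ; hops seen [H0,H0] ; pick H0
  del 0.0.0.0/0 (clear depth 0)
  + 132.0.0.0/8 (H2) depth=8
  + 227.0.0.0/8 (H1) depth=8
  del 227.7.207.28/32 (clear depth 32)
  + 0.0.0.0/0 (H3) depth=0

== LOOKUPS ==
["H1","H1","H0","H1","H4","H1","H4","H1","H1","H4","H1","H0","H0"]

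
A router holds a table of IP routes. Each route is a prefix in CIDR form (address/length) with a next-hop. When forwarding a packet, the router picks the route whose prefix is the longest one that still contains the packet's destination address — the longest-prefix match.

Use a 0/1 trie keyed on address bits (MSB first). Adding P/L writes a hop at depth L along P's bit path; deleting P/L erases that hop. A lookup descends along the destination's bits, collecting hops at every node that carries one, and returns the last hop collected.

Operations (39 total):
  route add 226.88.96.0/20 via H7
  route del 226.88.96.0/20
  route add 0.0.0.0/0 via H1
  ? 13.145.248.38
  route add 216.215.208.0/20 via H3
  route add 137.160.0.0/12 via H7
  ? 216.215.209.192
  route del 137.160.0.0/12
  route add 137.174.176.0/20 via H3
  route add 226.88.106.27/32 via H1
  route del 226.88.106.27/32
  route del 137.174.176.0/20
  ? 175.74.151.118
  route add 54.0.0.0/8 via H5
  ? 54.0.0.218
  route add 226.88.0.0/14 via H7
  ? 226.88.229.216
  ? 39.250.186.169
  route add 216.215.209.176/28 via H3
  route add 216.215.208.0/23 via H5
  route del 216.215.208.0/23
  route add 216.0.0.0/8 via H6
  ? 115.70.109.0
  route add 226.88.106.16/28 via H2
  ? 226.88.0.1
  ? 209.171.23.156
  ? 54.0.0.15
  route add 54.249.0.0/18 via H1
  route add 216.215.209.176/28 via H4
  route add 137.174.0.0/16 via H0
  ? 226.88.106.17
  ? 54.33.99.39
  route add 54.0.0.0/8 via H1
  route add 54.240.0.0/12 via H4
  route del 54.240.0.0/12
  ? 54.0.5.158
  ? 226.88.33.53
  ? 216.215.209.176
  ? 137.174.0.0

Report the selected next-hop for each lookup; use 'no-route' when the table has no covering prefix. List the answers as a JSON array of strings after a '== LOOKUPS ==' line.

Apply in order:
  + 226.88.96.0/20 (H7) depth=20
  del 226.88.96.0/20 (clear depth 20)
  + 0.0.0.0/0 (H1) depth=0
  ? 13.145.248.38  path d0:H1  best=H1
  + 216.215.208.0/20 (H3) depth=20
  + 137.160.0.0/12 (H7) depth=12
  ? 216.215.209.192  path d0:H1→d1:-→d2:-→d3:-→d4:-→d5:-→d6:-→d7:-→d8:-→d9:-→d10:-→d11:-→d12:-→d13:-→d14:-→d15:-→d16:-→d17:-→d18:-→d19:-→d20:H3  best=H3
  del 137.160.0.0/12 (clear depth 12)
  + 137.174.176.0/20 (H3) depth=20
  + 226.88.106.27/32 (H1) depth=32
  del 226.88.106.27/32 (clear depth 32)
  del 137.174.176.0/20 (clear depth 20)
  ? 175.74.151.118  path d0:H1→d1:-→d2:-  best=H1
  + 54.0.0.0/8 (H5) depth=8
  ? 54.0.0.218  path d0:H1→d1:-→d2:-→d3:-→d4:-→d5:-→d6:-→d7:-→d8:H5  best=H5
  + 226.88.0.0/14 (H7) depth=14
  ? 226.88.229.216  path d0:H1→d1:-→d2:-→d3:-→d4:-→d5:-→d6:-→d7:-→d8:-→d9:-→d10:-→d11:-→d12:-→d13:-→d14:H7→d15:-→d16:-  best=H7
  ? 39.250.186.169  path d0:H1→d1:-→d2:-→d3:-  best=H1
  + 216.215.209.176/28 (H3) depth=28
  + 216.215.208.0/23 (H5) depth=23
  del 216.215.208.0/23 (clear depth 23)
  + 216.0.0.0/8 (H6) depth=8
  ? 115.70.109.0  path d0:H1→d1:-  best=H1
  + 226.88.106.16/28 (H2) depth=28
  ? 226.88.0.1  path d0:H1→d1:-→d2:-→d3:-→d4:-→d5:-→d6:-→d7:-→d8:-→d9:-→d10:-→d11:-→d12:-→d13:-→d14:H7→d15:-→d16:-→d17:-  best=H7
  ? 209.171.23.156  path d0:H1→d1:-→d2:-→d3:-→d4:-  best=H1
  ? 54.0.0.15  path d0:H1→d1:-→d2:-→d3:-→d4:-→d5:-→d6:-→d7:-→d8:H5  best=H5
  + 54.249.0.0/18 (H1) depth=18
  + 216.215.209.176/28 (H4) depth=28
  + 137.174.0.0/16 (H0) depth=16
  ? 226.88.106.17  path d0:H1→d1:-→d2:-→d3:-→d4:-→d5:-→d6:-→d7:-→d8:-→d9:-→d10:-→d11:-→d12:-→d13:-→d14:H7→d15:-→d16:-→d17:-→d18:-→d19:-→d20:-→d21:-→d22:-→d23:-→d24:-→d25:-→d26:-→d27:-→d28:H2  best=H2
  ? 54.33.99.39  path d0:H1→d1:-→d2:-→d3:-→d4:-→d5:-→d6:-→d7:-→d8:H5  best=H5
  + 54.0.0.0/8 (H1) depth=8
  + 54.240.0.0/12 (H4) depth=12
  del 54.240.0.0/12 (clear depth 12)
  ? 54.0.5.158  path d0:H1→d1:-→d2:-→d3:-→d4:-→d5:-→d6:-→d7:-→d8:H1  best=H1
  ? 226.88.33.53  path d0:H1→d1:-→d2:-→d3:-→d4:-→d5:-→d6:-→d7:-→d8:-→d9:-→d10:-→d11:-→d12:-→d13:-→d14:H7→d15:-→d16:-→d17:-  best=H7
  ? 216.215.209.176  path d0:H1→d1:-→d2:-→d3:-→d4:-→d5:-→d6:-→d7:-→d8:H6→d9:-→d10:-→d11:-→d12:-→d13:-→d14:-→d15:-→d16:-→d17:-→d18:-→d19:-→d20:H3→d21:-→d22:-→d23:-→d24:-→d25:-→d26:-→d27:-→d28:H4  best=H4
  ? 137.174.0.0  path d0:H1→d1:-→d2:-→d3:-→d4:-→d5:-→d6:-→d7:-→d8:-→d9:-→d10:-→d11:-→d12:-→d13:-→d14:-→d15:-→d16:H0  best=H0

== LOOKUPS ==
["H1","H3","H1","H5","H7","H1","H1","H7","H1","H5","H2","H5","H1","H7","H4","H0"]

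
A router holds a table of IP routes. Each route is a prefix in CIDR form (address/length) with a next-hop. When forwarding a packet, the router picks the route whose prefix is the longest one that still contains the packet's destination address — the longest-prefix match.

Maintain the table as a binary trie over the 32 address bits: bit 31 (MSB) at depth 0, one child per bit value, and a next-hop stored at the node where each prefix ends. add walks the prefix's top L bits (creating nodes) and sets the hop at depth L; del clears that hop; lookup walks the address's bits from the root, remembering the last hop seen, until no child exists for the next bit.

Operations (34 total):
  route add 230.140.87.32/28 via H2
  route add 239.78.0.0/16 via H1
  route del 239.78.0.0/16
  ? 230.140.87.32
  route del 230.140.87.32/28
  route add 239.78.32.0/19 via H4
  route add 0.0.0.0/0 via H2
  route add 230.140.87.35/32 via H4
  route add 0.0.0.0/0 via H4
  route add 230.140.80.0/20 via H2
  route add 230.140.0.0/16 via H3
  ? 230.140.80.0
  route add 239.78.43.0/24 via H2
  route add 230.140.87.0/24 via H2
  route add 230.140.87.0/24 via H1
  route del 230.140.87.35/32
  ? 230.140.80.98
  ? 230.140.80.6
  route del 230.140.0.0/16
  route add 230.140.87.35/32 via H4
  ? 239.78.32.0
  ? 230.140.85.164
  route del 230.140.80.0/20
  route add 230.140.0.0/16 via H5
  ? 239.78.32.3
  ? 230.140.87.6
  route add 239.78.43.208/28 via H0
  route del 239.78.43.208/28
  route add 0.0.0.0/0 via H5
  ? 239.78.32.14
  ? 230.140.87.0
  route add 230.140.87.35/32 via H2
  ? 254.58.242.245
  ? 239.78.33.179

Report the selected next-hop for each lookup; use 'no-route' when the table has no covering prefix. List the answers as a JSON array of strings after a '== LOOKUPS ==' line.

Trace:
  add 230.140.87.32/28 -> H2 at depth 28
  add 239.78.0.0/16 -> H1 at depth 16
  del 239.78.0.0/16 (clear depth 16)
  lookup 230.140.87.32: bits 1110011010001100010101110010 walk d0:-→d1:-→d2:-→d3:-→d4:-→d5:-→d6:-→d7:-→d8:-→d9:-→d10:-→d11:-→d12:-→d13:-→d14:-→d15:-→d16:-→d17:-→d18:-→d19:-→d20:-→d21:-→d22:-→d23:-→d24:-→d25:-→d26:-→d27:-→d28:H2 -> H2
  del 230.140.87.32/28 (clear depth 28)
  add 239.78.32.0/19 -> H4 at depth 19
  add 0.0.0.0/0 -> H2 at depth 0
  add 230.140.87.35/32 -> H4 at depth 32
  add 0.0.0.0/0 -> H4 at depth 0
  add 230.140.80.0/20 -> H2 at depth 20
  add 230.140.0.0/16 -> H3 at depth 16
  lookup 230.140.80.0: bits 111001101000110001010 walk d0:H4→d1:-→d2:-→d3:-→d4:-→d5:-→d6:-→d7:-→d8:-→d9:-→d10:-→d11:-→d12:-→d13:-→d14:-→d15:-→d16:H3→d17:-→d18:-→d19:-→d20:H2→d21:- -> H2
  add 239.78.43.0/24 -> H2 at depth 24
  add 230.140.87.0/24 -> H2 at depth 24
  add 230.140.87.0/24 -> H1 at depth 24
  del 230.140.87.35/32 (clear depth 32)
  lookup 230.140.80.98: bits 111001101000110001010 walk d0:H4→d1:-→d2:-→d3:-→d4:-→d5:-→d6:-→d7:-→d8:-→d9:-→d10:-→d11:-→d12:-→d13:-→d14:-→d15:-→d16:H3→d17:-→d18:-→d19:-→d20:H2→d21:- -> H2
  lookup 230.140.80.6: bits 111001101000110001010 walk d0:H4→d1:-→d2:-→d3:-→d4:-→d5:-→d6:-→d7:-→d8:-→d9:-→d10:-→d11:-→d12:-→d13:-→d14:-→d15:-→d16:H3→d17:-→d18:-→d19:-→d20:H2→d21:- -> H2
  del 230.140.0.0/16 (clear depth 16)
  add 230.140.87.35/32 -> H4 at depth 32
  lookup 239.78.32.0: bits 11101111010011100010 walk d0:H4→d1:-→d2:-→d3:-→d4:-→d5:-→d6:-→d7:-→d8:-→d9:-→d10:-→d11:-→d12:-→d13:-→d14:-→d15:-→d16:-→d17:-→d18:-→d19:H4→d20:- -> H4
  lookup 230.140.85.164: bits 1110011010001100010101 walk d0:H4→d1:-→d2:-→d3:-→d4:-→d5:-→d6:-→d7:-→d8:-→d9:-→d10:-→d11:-→d12:-→d13:-→d14:-→d15:-→d16:-→d17:-→d18:-→d19:-→d20:H2→d21:-→d22:- -> H2
  del 230.140.80.0/20 (clear depth 20)
  add 230.140.0.0/16 -> H5 at depth 16
  lookup 239.78.32.3: bits 11101111010011100010 walk d0:H4→d1:-→d2:-→d3:-→d4:-→d5:-→d6:-→d7:-→d8:-→d9:-→d10:-→d11:-→d12:-→d13:-→d14:-→d15:-→d16:-→d17:-→d18:-→d19:H4→d20:- -> H4
  lookup 230.140.87.6: bits 11100110100011000101011100 walk d0:H4→d1:-→d2:-→d3:-→d4:-→d5:-→d6:-→d7:-→d8:-→d9:-→d10:-→d11:-→d12:-→d13:-→d14:-→d15:-→d16:H5→d17:-→d18:-→d19:-→d20:-→d21:-→d22:-→d23:-→d24:H1→d25:-→d26:- -> H1
  add 239.78.43.208/28 -> H0 at depth 28
  del 239.78.43.208/28 (clear depth 28)
  add 0.0.0.0/0 -> H5 at depth 0
  lookup 239.78.32.14: bits 11101111010011100010 walk d0:H5→d1:-→d2:-→d3:-→d4:-→d5:-→d6:-→d7:-→d8:-→d9:-→d10:-→d11:-→d12:-→d13:-→d14:-→d15:-→d16:-→d17:-→d18:-→d19:H4→d20:- -> H4
  lookup 230.140.87.0: bits 11100110100011000101011100 walk d0:H5→d1:-→d2:-→d3:-→d4:-→d5:-→d6:-→d7:-→d8:-→d9:-→d10:-→d11:-→d12:-→d13:-→d14:-→d15:-→d16:H5→d17:-→d18:-→d19:-→d20:-→d21:-→d22:-→d23:-→d24:H1→d25:-→d26:- -> H1
  add 230.140.87.35/32 -> H2 at depth 32
  lookup 254.58.242.245: bits 111 walk d0:H5→d1:-→d2:-→d3:- -> H5
  lookup 239.78.33.179: bits 11101111010011100010 walk d0:H5→d1:-→d2:-→d3:-→d4:-→d5:-→d6:-→d7:-→d8:-→d9:-→d10:-→d11:-→d12:-→d13:-→d14:-→d15:-→d16:-→d17:-→d18:-→d19:H4→d20:- -> H4

== LOOKUPS ==
["H2","H2","H2","H2","H4","H2","H4","H1","H4","H1","H5","H4"]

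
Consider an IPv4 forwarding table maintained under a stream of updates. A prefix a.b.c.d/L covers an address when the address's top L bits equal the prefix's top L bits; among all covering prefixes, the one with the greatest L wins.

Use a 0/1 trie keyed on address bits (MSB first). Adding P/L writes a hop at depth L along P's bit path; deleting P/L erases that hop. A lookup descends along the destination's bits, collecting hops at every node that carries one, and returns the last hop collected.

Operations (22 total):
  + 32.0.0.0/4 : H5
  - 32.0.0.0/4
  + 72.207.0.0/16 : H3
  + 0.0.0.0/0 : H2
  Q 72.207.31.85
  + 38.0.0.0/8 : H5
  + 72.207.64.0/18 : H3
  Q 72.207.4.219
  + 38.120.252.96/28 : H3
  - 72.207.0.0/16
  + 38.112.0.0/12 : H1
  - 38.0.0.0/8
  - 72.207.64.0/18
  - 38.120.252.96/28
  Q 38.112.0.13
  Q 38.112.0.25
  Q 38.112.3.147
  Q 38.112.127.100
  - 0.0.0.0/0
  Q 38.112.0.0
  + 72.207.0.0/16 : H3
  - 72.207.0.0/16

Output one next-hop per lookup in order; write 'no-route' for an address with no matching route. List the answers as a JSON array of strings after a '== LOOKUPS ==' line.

Process each operation:
  add 32.0.0.0/4 -> H5 at depth 4
  del 32.0.0.0/4 (clear depth 4)
  add 72.207.0.0/16 -> H3 at depth 16
  add 0.0.0.0/0 -> H2 at depth 0
  ? 72.207.31.85  path d0:H2→d1:-→d2:-→d3:-→d4:-→d5:-→d6:-→d7:-→d8:-→d9:-→d10:-→d11:-→d12:-→d13:-→d14:-→d15:-→d16:H3  best=H3
  add 38.0.0.0/8 -> H5 at depth 8
  add 72.207.64.0/18 -> H3 at depth 18
  ? 72.207.4.219  path d0:H2→d1:-→d2:-→d3:-→d4:-→d5:-→d6:-→d7:-→d8:-→d9:-→d10:-→d11:-→d12:-→d13:-→d14:-→d15:-→d16:H3→d17:-  best=H3
  add 38.120.252.96/28 -> H3 at depth 28
  del 72.207.0.0/16 (clear depth 16)
  add 38.112.0.0/12 -> H1 at depth 12
  del 38.0.0.0/8 (clear depth 8)
  del 72.207.64.0/18 (clear depth 18)
  del 38.120.252.96/28 (clear depth 28)
  ? 38.112.0.13  path d0:H2→d1:-→d2:-→d3:-→d4:-→d5:-→d6:-→d7:-→d8:-→d9:-→d10:-→d11:-→d12:H1  best=H1
  ? 38.112.0.25  path d0:H2→d1:-→d2:-→d3:-→d4:-→d5:-→d6:-→d7:-→d8:-→d9:-→d10:-→d11:-→d12:H1  best=H1
  ? 38.112.3.147  path d0:H2→d1:-→d2:-→d3:-→d4:-→d5:-→d6:-→d7:-→d8:-→d9:-→d10:-→d11:-→d12:H1  best=H1
  ? 38.112.127.100  path d0:H2→d1:-→d2:-→d3:-→d4:-→d5:-→d6:-→d7:-→d8:-→d9:-→d10:-→d11:-→d12:H1  best=H1
  del 0.0.0.0/0 (clear depth 0)
  ? 38.112.0.0  path d0:-→d1:-→d2:-→d3:-→d4:-→d5:-→d6:-→d7:-→d8:-→d9:-→d10:-→d11:-→d12:H1  best=H1
  add 72.207.0.0/16 -> H3 at depth 16
  del 72.207.0.0/16 (clear depth 16)

== LOOKUPS ==
["H3","H3","H1","H1","H1","H1","H1"]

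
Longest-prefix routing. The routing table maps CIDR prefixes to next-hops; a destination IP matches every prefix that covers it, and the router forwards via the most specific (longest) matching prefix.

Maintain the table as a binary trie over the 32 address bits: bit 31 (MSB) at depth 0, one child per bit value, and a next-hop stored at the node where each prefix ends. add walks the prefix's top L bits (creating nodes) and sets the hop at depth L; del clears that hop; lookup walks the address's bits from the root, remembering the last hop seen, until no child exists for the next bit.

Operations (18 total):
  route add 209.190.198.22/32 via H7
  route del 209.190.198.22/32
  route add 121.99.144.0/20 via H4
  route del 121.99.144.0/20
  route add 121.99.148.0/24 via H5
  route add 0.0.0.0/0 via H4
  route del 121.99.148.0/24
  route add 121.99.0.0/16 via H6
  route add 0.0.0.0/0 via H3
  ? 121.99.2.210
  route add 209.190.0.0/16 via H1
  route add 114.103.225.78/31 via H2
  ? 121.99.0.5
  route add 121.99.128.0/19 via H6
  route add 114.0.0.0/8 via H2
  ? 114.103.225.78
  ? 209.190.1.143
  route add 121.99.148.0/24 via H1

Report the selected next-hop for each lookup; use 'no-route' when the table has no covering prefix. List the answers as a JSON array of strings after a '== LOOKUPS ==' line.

Apply in order:
  + 209.190.198.22/32 (H7) depth=32
  del 209.190.198.22/32 (clear depth 32)
  + 121.99.144.0/20 (H4) depth=20
  del 121.99.144.0/20 (clear depth 20)
  + 121.99.148.0/24 (H5) depth=24
  + 0.0.0.0/0 (H4) depth=0
  del 121.99.148.0/24 (clear depth 24)
  + 121.99.0.0/16 (H6) depth=16
  + 0.0.0.0/0 (H3) depth=0
  lookup 121.99.2.210: bits 0111100101100011 walk d0:H3→d1:-→d2:-→d3:-→d4:-→d5:-→d6:-→d7:-→d8:-→d9:-→d10:-→d11:-→d12:-→d13:-→d14:-→d15:-→d16:H6 -> H6
  + 209.190.0.0/16 (H1) depth=16
  + 114.103.225.78/31 (H2) depth=31
  lookup 121.99.0.5: bits 0111100101100011 walk d0:H3→d1:-→d2:-→d3:-→d4:-→d5:-→d6:-→d7:-→d8:-→d9:-→d10:-→d11:-→d12:-→d13:-→d14:-→d15:-→d16:H6 -> H6
  + 121.99.128.0/19 (H6) depth=19
  + 114.0.0.0/8 (H2) depth=8
  lookup 114.103.225.78: bits 0111001001100111111000010100111 walk d0:H3→d1:-→d2:-→d3:-→d4:-→d5:-→d6:-→d7:-→d8:H2→d9:-→d10:-→d11:-→d12:-→d13:-→d14:-→d15:-→d16:-→d17:-→d18:-→d19:-→d20:-→d21:-→d22:-→d23:-→d24:-→d25:-→d26:-→d27:-→d28:-→d29:-→d30:-→d31:H2 -> H2
  lookup 209.190.1.143: bits 1101000110111110 walk d0:H3→d1:-→d2:-→d3:-→d4:-→d5:-→d6:-→d7:-→d8:-→d9:-→d10:-→d11:-→d12:-→d13:-→d14:-→d15:-→d16:H1 -> H1
  + 121.99.148.0/24 (H1) depth=24

== LOOKUPS ==
["H6","H6","H2","H1"]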